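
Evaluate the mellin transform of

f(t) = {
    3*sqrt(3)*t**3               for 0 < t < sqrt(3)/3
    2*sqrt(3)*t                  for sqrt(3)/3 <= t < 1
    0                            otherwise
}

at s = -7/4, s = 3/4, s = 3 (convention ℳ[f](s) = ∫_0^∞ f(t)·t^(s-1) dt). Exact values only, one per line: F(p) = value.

invert the power substitution to get 3*sqrt(3)*t**(3/2) on [0, 1/3); 2*sqrt(3)*sqrt(t) on [1/3, 1)
remove the common scale on t first: t**(3/2) on [0, 1); 2*sqrt(t) on [1, 3)
along the cuts sqrt(3)/3, ℳ[f](s) splits into 2 integrals
over [0, sqrt(3)/3), the kernel integral of 3*sqrt(3)*t**3 enters the sum
[sqrt(3)/3, 1) adds the kernel integral of 2*sqrt(3)*t

F(-7/4) = -8*sqrt(3)/3 + 52*3**(7/8)/15
F(3/4) = -92*3**(5/8)/315 + 8*sqrt(3)/7
F(3) = 25*sqrt(3)/54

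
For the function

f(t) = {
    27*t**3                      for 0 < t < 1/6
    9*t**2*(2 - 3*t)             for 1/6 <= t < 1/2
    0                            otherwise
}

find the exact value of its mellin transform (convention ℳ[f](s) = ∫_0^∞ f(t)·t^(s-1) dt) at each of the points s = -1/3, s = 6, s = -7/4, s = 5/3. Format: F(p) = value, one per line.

back out the common scale on t: t**3 on [0, 1/2); t**2*(2 - t) on [1/2, 3/2)
reversing the shared t-power: t on [0, 1/2); 2 - t on [1/2, 3/2)
decompose at 1/6; ℳ[f](s) sums the 2 pieces' integrals
[0, 1/6) adds the kernel integral of 27*t**3
the [1/6, 1/2) slice contributes ∫ 9*t**2*(2 - 3*t)·t^(s-1) dt

F(-1/3) = -33*6**(1/3)/160 + 459*2**(1/3)/320
F(6) = 9839/3359232
F(-7/4) = -54*6**(3/4)/5 + 153*2**(3/4)/5
F(5/3) = 6**(1/3)*(-34 + 621*3**(2/3))/14784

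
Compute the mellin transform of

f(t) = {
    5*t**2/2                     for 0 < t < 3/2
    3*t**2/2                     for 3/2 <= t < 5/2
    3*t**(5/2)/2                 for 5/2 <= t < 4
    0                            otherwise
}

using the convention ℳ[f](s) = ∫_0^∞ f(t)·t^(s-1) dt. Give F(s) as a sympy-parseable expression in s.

3*(256*2**(2*s)*(s + 2) - 25*2**(1/2 - s)*5**(s + 1/2)*(s + 2) + 25*(5/2)**s*(2*s + 5) + 6*3**s*(2*s + 5)/2**s)/(8*(s + 2)*(2*s + 5))
  Re(s) > -2

split f at 3/2, 5/2: ℳ[f](s) collects 3 kernel integrals
on [0, 3/2) integrate f = 5*t**2/2 against the kernel
piece [3/2, 5/2): integrate 3*t**2/2 against the kernel
between 5/2 and 4 the integrand is 3*t**(5/2)/2·t^(s-1)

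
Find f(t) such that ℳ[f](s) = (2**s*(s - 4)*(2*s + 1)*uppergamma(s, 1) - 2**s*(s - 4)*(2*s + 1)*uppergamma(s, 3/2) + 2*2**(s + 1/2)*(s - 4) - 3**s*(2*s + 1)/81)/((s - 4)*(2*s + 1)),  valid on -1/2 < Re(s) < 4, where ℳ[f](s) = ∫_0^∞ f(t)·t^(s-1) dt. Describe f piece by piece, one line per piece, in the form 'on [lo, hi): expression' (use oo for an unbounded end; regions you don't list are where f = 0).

on [0, 2): sqrt(t)
on [2, 3): exp(-t/2)
on [3, oo): t**(-4)

cuts at 2, 3: linearity sums the 3 kernel integrals
piece [0, 2): integrate sqrt(t) against the kernel
between 2 and 3 the integrand is exp(-t/2)·t^(s-1)
piece [3, ∞): integrate t**(-4) against the kernel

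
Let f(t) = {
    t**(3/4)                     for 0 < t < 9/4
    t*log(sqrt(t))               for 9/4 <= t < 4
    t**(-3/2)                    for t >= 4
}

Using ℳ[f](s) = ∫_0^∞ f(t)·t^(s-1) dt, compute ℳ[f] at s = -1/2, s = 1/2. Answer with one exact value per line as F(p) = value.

F(-1/2) = -31/32 + log(128/27) + 2*sqrt(6)
F(1/2) = -9*log(3)/4 - 7/9 + 9*sqrt(6)/10 + 91*log(2)/12

strip the shared t-power: t**(1/4) on [0, 9/4); sqrt(t)*log(sqrt(t)) on [9/4, 4); t**(-2) on [4, ∞)
reversing the power substitution: sqrt(t) on [0, 3/2); t*log(t) on [3/2, 2); t**(-4) on [2, ∞)
integrate the 3 segments split at 9/4, 4, then add the results
segment 0 to 9/4 holds t**(3/4); add its integral
over [9/4, 4), the kernel integral of t*log(sqrt(t)) enters the sum
[4, ∞) adds the kernel integral of t**(-3/2)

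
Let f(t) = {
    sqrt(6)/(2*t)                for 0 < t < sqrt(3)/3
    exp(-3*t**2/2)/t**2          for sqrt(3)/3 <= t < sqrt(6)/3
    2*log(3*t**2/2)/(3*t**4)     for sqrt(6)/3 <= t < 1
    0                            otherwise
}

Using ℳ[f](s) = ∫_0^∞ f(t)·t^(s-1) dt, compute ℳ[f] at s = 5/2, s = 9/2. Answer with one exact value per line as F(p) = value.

F(5/2) = 3**(3/4)*(-32*3**(1/4) + log(2**(24*3**(1/4))/3**(24*3**(1/4))) - 27*2**(1/4)*uppergamma(1/4, 1) + 27*2**(1/4)*uppergamma(1/4, 1/2) + 18*sqrt(2) + 48*2**(1/4))/162
F(9/2) = 3**(3/4)*(-112*3**(1/4) - 7*2**(1/4)*uppergamma(5/4, 1) + sqrt(2) + 7*2**(1/4)*uppergamma(5/4, 1/2) + log(3**(28*3**(1/4))/2**(28*3**(1/4))) + 112*2**(1/4))/63

invert the power substitution to get sqrt(6)/(2*sqrt(t)) on [0, 1/3); exp(-3*t/2)/t on [1/3, 2/3); 2*log(3*t/2)/(3*t**2) on [2/3, 1)
back out the shared t-power: sqrt(6)*sqrt(t)/2 on [0, 1/3); exp(-3*t/2) on [1/3, 2/3); 2*log(3*t/2)/(3*t) on [2/3, 1)
peel off the common scale on t: sqrt(t) on [0, 1/2); exp(-t) on [1/2, 1); log(t)/t on [1, 3/2)
integrate the 3 segments split at sqrt(3)/3, sqrt(6)/3, then add the results
∫ over [0, sqrt(3)/3) of sqrt(6)/(2*t)·t^(s-1) joins the sum
on [sqrt(3)/3, sqrt(6)/3) integrate f = exp(-3*t**2/2)/t**2 against the kernel
over [sqrt(6)/3, 1), the kernel integral of 2*log(3*t**2/2)/(3*t**4) enters the sum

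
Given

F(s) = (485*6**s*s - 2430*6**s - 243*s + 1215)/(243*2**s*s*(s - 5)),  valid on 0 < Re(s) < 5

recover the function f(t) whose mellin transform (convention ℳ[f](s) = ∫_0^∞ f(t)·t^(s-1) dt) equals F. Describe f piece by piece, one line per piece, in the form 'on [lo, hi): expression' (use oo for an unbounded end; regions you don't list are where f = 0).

invert the shared t-power to get t on [0, 1/2); 2*t on [1/2, 3); t**(-4) on [3, ∞)
summing 3 kernel integrals split by 1/2, 3 yields ℳ[f](s)
for t in [0, 1/2): the term is ∫ 1·t^(s-1)
segment [1/2, 3) carries 2; integrate it
∫ t**(-5)·t^(s-1) over [3, ∞)

on [0, 1/2): 1
on [1/2, 3): 2
on [3, oo): t**(-5)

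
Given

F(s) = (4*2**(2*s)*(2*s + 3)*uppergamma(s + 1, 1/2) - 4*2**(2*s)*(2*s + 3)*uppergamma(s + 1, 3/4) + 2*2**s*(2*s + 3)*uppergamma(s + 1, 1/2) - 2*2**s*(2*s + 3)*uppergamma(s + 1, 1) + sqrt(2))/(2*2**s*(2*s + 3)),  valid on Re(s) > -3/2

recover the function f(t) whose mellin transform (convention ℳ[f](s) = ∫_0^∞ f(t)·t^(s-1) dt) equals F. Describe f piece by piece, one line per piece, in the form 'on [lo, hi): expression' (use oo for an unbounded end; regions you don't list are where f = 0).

peel off the shared t-power: 1/sqrt(t) on [0, 1/2); exp(-t)/t on [1/2, 1); exp(-t/2)/t on [1, 3/2)
the shared t-power comes off first: sqrt(t) on [0, 1/2); exp(-t) on [1/2, 1); exp(-t/2) on [1, 3/2)
the 3 pieces separated at 1/2, 1 each add one integral
segment 0 to 1/2 holds t**(3/2); add its integral
segment [1/2, 1) carries t*exp(-t); integrate it
on [1, 3/2): add ∫ t*exp(-t/2)·t^(s-1) dt

on [0, 1/2): t**(3/2)
on [1/2, 1): t*exp(-t)
on [1, 3/2): t*exp(-t/2)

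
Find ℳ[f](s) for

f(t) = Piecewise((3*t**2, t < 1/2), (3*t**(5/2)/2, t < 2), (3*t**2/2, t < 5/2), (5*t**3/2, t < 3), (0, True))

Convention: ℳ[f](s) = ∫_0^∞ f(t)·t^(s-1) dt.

slice at 1/2, 2, 5/2, transform all 4 pieces, and sum them
the [0, 1/2) slice contributes ∫ 3*t**2·t^(s-1) dt
on [1/2, 2): add ∫ 3*t**(5/2)/2·t^(s-1) dt
over [2, 5/2), the kernel integral of 3*t**2/2 enters the sum
on [5/2, 3): add ∫ 5*t**3/2·t^(s-1) dt

(-96*2**s*(s + 3)*(2*s + 5) - 6*2**(1/2 - s)*(s + 2)*(s + 3) + 192*2**(s + 1/2)*(s + 2)*(s + 3) + 1080*3**s*(s + 2)*(2*s + 5) + 150*(5/2)**s*(s + 3)*(2*s + 5) - 625*5**s*(s + 2)*(2*s + 5)/2**s + 12*(s + 3)*(2*s + 5)/2**s)/(16*(s + 2)*(s + 3)*(2*s + 5))
  Re(s) > -2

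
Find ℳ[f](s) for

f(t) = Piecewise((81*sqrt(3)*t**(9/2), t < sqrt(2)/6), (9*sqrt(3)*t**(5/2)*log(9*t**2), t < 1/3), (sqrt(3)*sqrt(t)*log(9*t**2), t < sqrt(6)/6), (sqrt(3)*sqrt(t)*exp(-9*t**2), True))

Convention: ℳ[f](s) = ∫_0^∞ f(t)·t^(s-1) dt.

2**(-s/2 - 5/4)*(2**(s/2 + 1/4)*(2*s + 1)**2*(2*s + 9)*(16*s + (2*s + 1)**2 + 24)*uppergamma(s/2 + 1/4, 3/2) + 2**(s/2 + 17/4)*(-2*s - 9)*(2*s + 1)**2 + 2**(s/2 + 17/4)*(2*s + 9)*(16*s + (2*s + 1)**2 + 24) + 3**(s/2 + 1/4)*(2*s + 1)*(2*s + 9)*(-4*log(2) + 4*log(3))*(16*s + (2*s + 1)**2 + 24) - 16*3**(s/2 + 1/4)*(2*s + 9)*(16*s + (2*s + 1)**2 + 24) + (2*s + 1)**3*(2*s + 9)*log(4) + 8*(2*s + 1)**2*(2*s + 9)*log(2) + (2*s + 1)**2*(16*s + 72) + (2*s + 1)**2*(16*s + (2*s + 1)**2 + 24))/(3**s*(2*s + 1)**2*(2*s + 9)*(16*s + (2*s + 1)**2 + 24))
  Re(s) > -9/2

back out the common scale on t: t**(9/2) on [0, sqrt(2)/2); t**(5/2)*log(t**2) on [sqrt(2)/2, 1); sqrt(t)*log(t**2) on [1, sqrt(6)/2); …
the shared t-power comes off first: t**4 on [0, sqrt(2)/2); t**2*log(t**2) on [sqrt(2)/2, 1); log(t**2) on [1, sqrt(6)/2); …
invert the power substitution to get t**2 on [0, 1/2); t*log(t) on [1/2, 1); log(t) on [1, 3/2); …
slice at sqrt(2)/6, 1/3, sqrt(6)/6, transform all 4 pieces, and sum them
∫ over [0, sqrt(2)/6) of 81*sqrt(3)*t**(9/2)·t^(s-1) joins the sum
piece [sqrt(2)/6, 1/3): integrate 9*sqrt(3)*t**(5/2)*log(9*t**2) against the kernel
∫ over [1/3, sqrt(6)/6) of sqrt(3)*sqrt(t)*log(9*t**2)·t^(s-1) joins the sum
on [sqrt(6)/6, ∞) integrate f = sqrt(3)*sqrt(t)*exp(-9*t**2) against the kernel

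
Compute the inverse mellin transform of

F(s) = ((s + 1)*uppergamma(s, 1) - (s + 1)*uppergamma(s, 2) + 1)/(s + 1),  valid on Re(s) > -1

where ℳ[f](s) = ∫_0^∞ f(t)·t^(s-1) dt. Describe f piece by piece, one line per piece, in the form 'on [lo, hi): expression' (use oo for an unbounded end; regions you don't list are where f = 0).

summing 2 kernel integrals split by 1 yields ℳ[f](s)
between 0 and 1 the integrand is t·t^(s-1)
piece [1, 2): integrate exp(-t) against the kernel

on [0, 1): t
on [1, 2): exp(-t)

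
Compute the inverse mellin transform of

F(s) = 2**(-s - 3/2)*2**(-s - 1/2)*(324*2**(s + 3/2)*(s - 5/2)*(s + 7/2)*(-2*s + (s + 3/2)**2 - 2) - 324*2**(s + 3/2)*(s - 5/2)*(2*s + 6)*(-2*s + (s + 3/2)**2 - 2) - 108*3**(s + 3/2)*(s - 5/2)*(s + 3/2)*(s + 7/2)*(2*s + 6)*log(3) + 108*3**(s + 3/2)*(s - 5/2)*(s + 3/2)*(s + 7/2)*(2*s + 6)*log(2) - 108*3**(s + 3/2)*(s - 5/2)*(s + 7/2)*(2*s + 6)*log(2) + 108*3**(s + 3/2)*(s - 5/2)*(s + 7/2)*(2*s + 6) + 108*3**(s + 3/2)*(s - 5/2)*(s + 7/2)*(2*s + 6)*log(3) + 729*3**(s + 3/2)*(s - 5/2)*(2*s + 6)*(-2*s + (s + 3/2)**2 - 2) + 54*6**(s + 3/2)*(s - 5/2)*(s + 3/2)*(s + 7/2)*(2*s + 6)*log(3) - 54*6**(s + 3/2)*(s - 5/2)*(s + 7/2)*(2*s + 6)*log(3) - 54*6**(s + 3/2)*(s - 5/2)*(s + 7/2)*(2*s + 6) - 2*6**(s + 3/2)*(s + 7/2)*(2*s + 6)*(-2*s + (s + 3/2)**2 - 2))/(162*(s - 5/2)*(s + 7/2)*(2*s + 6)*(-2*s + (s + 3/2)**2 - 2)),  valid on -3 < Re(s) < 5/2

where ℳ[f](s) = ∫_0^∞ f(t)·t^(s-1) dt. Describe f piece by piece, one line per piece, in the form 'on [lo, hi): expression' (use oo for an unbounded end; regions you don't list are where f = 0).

back out the shared t-power: 4*sqrt(2)*t**(5/2) on [0, 1/2); 16*t**3 on [1/2, 3/4); log(2*t) on [3/4, 3/2); …
undo the common scale on t: t**(5/2) on [0, 1); 2*t**3 on [1, 3/2); log(t) on [3/2, 3); …
strip the shared t-power: t**(3/2) on [0, 1); 2*t**2 on [1, 3/2); log(t)/t on [3/2, 3); …
along the cuts 1/2, 3/4, 3/2, ℳ[f](s) splits into 4 integrals
on [0, 1/2) integrate f = 4*sqrt(2)*t**3 against the kernel
on [1/2, 3/4) integrate f = 16*t**(7/2) against the kernel
on [3/4, 3/2): add ∫ sqrt(t)*log(2*t)·t^(s-1) dt
on [3/2, ∞): add ∫ 1/(8*t**(5/2))·t^(s-1) dt

on [0, 1/2): 4*sqrt(2)*t**3
on [1/2, 3/4): 16*t**(7/2)
on [3/4, 3/2): sqrt(t)*log(2*t)
on [3/2, oo): 1/(8*t**(5/2))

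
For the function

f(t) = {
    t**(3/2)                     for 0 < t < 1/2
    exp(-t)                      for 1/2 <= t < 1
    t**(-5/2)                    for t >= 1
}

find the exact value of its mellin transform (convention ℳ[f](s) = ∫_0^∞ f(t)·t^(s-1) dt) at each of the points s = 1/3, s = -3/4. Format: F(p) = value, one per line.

cuts at 1/2, 1: linearity sums the 3 kernel integrals
∫ t**(3/2)·t^(s-1) over [0, 1/2)
over [1/2, 1), the kernel integral of exp(-t) enters the sum
on [1, ∞): add ∫ t**(-5/2)·t^(s-1) dt

F(1/3) = -uppergamma(1/3, 1) + 3*2**(1/6)/22 + 6/13 + uppergamma(1/3, 1/2)
F(-3/4) = -uppergamma(-3/4, 1) + 4/13 + uppergamma(-3/4, 1/2) + 2*2**(1/4)/3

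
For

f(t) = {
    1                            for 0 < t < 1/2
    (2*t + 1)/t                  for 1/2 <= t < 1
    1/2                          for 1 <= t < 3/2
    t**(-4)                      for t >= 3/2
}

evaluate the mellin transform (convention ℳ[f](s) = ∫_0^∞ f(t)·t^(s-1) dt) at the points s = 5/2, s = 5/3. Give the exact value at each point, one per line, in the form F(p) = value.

peel off the shared t-power: t on [0, 1/2); 2*t + 1 on [1/2, 1); t/2 on [1, 3/2); …
decompose at 1/2, 1, 3/2; ℳ[f](s) sums the 4 pieces' integrals
for t in [0, 1/2): the term is ∫ 1·t^(s-1)
∫ (2*t + 1)/t·t^(s-1) over [1/2, 1)
∫ over [1, 3/2) of 1/2·t^(s-1) joins the sum
segment [3/2, ∞) carries t**(-4); integrate it

F(5/2) = -13*sqrt(2)/60 + 403*sqrt(6)/1080 + 19/15
F(5/3) = 2**(1/3)*(-2268 + 727*3**(2/3) + 3024*2**(2/3))/2520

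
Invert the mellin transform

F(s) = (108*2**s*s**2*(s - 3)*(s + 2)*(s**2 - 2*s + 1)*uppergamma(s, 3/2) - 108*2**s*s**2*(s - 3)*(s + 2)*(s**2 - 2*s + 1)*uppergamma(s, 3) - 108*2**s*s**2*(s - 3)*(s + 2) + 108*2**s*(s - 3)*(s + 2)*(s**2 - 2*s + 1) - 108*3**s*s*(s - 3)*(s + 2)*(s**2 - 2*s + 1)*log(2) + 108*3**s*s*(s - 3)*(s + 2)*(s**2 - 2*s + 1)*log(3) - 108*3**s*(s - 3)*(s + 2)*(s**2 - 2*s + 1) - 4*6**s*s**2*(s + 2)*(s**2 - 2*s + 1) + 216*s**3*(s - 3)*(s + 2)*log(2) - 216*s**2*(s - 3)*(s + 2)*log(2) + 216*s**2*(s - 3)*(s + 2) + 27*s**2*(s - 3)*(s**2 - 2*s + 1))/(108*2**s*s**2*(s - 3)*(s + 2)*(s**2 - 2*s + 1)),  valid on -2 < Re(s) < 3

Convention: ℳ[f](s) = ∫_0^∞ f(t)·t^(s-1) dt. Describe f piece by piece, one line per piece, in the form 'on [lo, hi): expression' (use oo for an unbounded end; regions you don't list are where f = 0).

on [0, 1/2): t**2
on [1/2, 1): log(t)/t
on [1, 3/2): log(t)
on [3/2, 3): exp(-t)
on [3, oo): t**(-3)

f breaks at 1/2, 1, 3/2, 3 into 5 integrals to sum
over [0, 1/2), the kernel integral of t**2 enters the sum
between 1/2 and 1 the integrand is log(t)/t·t^(s-1)
∫ log(t)·t^(s-1) over [1, 3/2)
on [3/2, 3): add ∫ exp(-t)·t^(s-1) dt
over [3, ∞), the kernel integral of t**(-3) enters the sum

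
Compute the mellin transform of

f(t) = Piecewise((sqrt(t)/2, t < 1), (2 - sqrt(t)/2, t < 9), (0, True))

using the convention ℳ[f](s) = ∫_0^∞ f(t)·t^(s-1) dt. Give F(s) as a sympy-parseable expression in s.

undo the power substitution: t/2 on [0, 1); 2 - t/2 on [1, 3)
back out the common scale on t: t on [0, 1/2); 2 - t on [1/2, 3/2)
decompose at 1; ℳ[f](s) sums the 2 pieces' integrals
over [0, 1), the kernel integral of sqrt(t)/2 enters the sum
on [1, 9): add ∫ (2 - sqrt(t)/2)·t^(s-1) dt

(9**s*s + 2*9**s - 2*s - 2)/(s*(2*s + 1))
  Re(s) > -1/2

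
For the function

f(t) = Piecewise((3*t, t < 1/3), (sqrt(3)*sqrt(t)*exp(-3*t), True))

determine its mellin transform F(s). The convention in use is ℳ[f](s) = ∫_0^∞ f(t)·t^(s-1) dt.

remove the common scale on t first: t on [0, 1); sqrt(t)*exp(-t) on [1, ∞)
the shared t-power comes off first: sqrt(t) on [0, 1); exp(-t) on [1, ∞)
integrate the 2 segments split at 1/3, then add the results
segment [0, 1/3) carries 3*t; integrate it
piece [1/3, ∞): integrate sqrt(3)*sqrt(t)*exp(-3*t) against the kernel

((s + 1)*uppergamma(s + 1/2, 1) + 1)/(3**s*(s + 1))
  Re(s) > -1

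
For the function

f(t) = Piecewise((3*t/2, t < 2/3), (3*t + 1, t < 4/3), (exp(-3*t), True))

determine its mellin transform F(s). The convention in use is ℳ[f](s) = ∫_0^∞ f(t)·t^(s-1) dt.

strip the common scale on t: t on [0, 1); 2*t + 1 on [1, 2); exp(-2*t) on [2, ∞)
decompose at 2/3, 4/3; ℳ[f](s) sums the 3 pieces' integrals
over [0, 2/3), the kernel integral of 3*t/2 enters the sum
piece [2/3, 4/3): integrate (3*t + 1) against the kernel
segment 4/3 to ∞ holds exp(-3*t); add its integral

(2**s*s*(s + 1)*uppergamma(s, 4) - 2*4**s*s - 4**s + 5*8**s*s + 8**s)/(6**s*s*(s + 1))
  Re(s) > -1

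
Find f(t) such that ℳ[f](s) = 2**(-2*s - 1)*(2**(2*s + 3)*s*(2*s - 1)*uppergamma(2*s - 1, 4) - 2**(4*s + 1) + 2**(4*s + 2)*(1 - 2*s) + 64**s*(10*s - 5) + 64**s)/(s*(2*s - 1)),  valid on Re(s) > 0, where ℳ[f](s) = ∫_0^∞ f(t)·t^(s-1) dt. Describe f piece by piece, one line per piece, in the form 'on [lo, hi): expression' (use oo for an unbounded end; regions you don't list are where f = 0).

on [0, 4): 1
on [4, 16): 2*(sqrt(t) + 1)/sqrt(t)
on [16, oo): 2*exp(-sqrt(t))/sqrt(t)

peel off the power substitution: 1 on [0, 2); 2*(t + 1)/t on [2, 4); 2*exp(-t)/t on [4, ∞)
reversing the common scale on t: 1 on [0, 1); (2*t + 1)/t on [1, 2); exp(-2*t)/t on [2, ∞)
strip the shared t-power: t on [0, 1); 2*t + 1 on [1, 2); exp(-2*t) on [2, ∞)
integrate the 3 segments split at 4, 16, then add the results
on [0, 4) integrate f = 1 against the kernel
between 4 and 16 the integrand is 2*(sqrt(t) + 1)/sqrt(t)·t^(s-1)
over [16, ∞), the kernel integral of 2*exp(-sqrt(t))/sqrt(t) enters the sum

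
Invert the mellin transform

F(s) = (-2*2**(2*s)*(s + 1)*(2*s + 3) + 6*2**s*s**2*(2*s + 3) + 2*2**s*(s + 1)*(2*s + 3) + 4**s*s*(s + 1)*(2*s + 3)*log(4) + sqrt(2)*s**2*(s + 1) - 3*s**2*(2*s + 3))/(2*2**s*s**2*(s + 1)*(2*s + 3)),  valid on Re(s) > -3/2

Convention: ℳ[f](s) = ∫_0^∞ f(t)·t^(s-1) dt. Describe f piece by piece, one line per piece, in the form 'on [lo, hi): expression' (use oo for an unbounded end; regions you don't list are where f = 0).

on [0, 1/2): t**(3/2)
on [1/2, 1): 3*t
on [1, 2): log(t)

breakpoints 1/2, 1: one integral from each of the 3 segments
∫ t**(3/2)·t^(s-1) over [0, 1/2)
∫ over [1/2, 1) of 3*t·t^(s-1) joins the sum
the [1, 2) slice contributes ∫ log(t)·t^(s-1) dt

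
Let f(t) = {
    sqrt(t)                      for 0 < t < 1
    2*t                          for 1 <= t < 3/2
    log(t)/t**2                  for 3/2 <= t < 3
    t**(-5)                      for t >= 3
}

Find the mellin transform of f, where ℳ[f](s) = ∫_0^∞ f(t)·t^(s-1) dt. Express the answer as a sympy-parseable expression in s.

invert the shared t-power to get t**(3/2) on [0, 1); 2*t**2 on [1, 3/2); log(t)/t on [3/2, 3); …
split f at 1, 3/2, 3: ℳ[f](s) collects 4 kernel integrals
∫ sqrt(t)·t^(s-1) over [0, 1)
between 1 and 3/2 the integrand is 2*t·t^(s-1)
piece [3/2, 3): integrate log(t)/t**2 against the kernel
segment 3 to ∞ holds t**(-5); add its integral

2**(1 - s)*(324*2**(s - 1)*(s - 5)*(s + 1)*(-2*s + (s - 1)**2 + 3) - 324*2**(s - 1)*(s - 5)*(2*s + 1)*(-2*s + (s - 1)**2 + 3) - 108*3**(s - 1)*(s - 5)*(s - 1)*(s + 1)*(2*s + 1)*log(3) + 108*3**(s - 1)*(s - 5)*(s - 1)*(s + 1)*(2*s + 1)*log(2) - 108*3**(s - 1)*(s - 5)*(s + 1)*(2*s + 1)*log(2) + 108*3**(s - 1)*(s - 5)*(s + 1)*(2*s + 1) + 108*3**(s - 1)*(s - 5)*(s + 1)*(2*s + 1)*log(3) + 729*3**(s - 1)*(s - 5)*(2*s + 1)*(-2*s + (s - 1)**2 + 3) + 54*6**(s - 1)*(s - 5)*(s - 1)*(s + 1)*(2*s + 1)*log(3) - 54*6**(s - 1)*(s - 5)*(s + 1)*(2*s + 1)*log(3) - 54*6**(s - 1)*(s - 5)*(s + 1)*(2*s + 1) - 2*6**(s - 1)*(s + 1)*(2*s + 1)*(-2*s + (s - 1)**2 + 3))/(162*(s - 5)*(s + 1)*(2*s + 1)*(-2*s + (s - 1)**2 + 3))
  -1/2 < Re(s) < 5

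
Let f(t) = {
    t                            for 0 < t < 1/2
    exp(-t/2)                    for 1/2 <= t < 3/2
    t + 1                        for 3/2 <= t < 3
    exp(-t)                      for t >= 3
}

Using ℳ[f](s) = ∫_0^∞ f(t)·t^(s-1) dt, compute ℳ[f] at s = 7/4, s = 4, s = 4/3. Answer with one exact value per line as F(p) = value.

F(7/4) = 2**(1/4)*(-308*sqrt(2)*uppergamma(7/4, 3/4) - 129*3**(3/4) + 7 + 77*2**(3/4)*uppergamma(7/4, 3) + 308*sqrt(2)*uppergamma(7/4, 1/4) + 384*6**(3/4))/154
F(4) = -807*exp(-3/4)/4 + 78*exp(-3) + 21143/320 + 493*exp(-1/4)/4
F(4/3) = 2**(2/3)*(-117*3**(1/3) - 112*2**(2/3)*uppergamma(4/3, 3/4) + 56*2**(1/3)*uppergamma(4/3, 3) + 6 + 112*2**(2/3)*uppergamma(4/3, 1/4) + 342*6**(1/3))/112

cuts at 1/2, 3/2, 3: linearity sums the 4 kernel integrals
on [0, 1/2) integrate f = t against the kernel
between 1/2 and 3/2 the integrand is exp(-t/2)·t^(s-1)
on [3/2, 3): add ∫ (t + 1)·t^(s-1) dt
segment 3 to ∞ holds exp(-t); add its integral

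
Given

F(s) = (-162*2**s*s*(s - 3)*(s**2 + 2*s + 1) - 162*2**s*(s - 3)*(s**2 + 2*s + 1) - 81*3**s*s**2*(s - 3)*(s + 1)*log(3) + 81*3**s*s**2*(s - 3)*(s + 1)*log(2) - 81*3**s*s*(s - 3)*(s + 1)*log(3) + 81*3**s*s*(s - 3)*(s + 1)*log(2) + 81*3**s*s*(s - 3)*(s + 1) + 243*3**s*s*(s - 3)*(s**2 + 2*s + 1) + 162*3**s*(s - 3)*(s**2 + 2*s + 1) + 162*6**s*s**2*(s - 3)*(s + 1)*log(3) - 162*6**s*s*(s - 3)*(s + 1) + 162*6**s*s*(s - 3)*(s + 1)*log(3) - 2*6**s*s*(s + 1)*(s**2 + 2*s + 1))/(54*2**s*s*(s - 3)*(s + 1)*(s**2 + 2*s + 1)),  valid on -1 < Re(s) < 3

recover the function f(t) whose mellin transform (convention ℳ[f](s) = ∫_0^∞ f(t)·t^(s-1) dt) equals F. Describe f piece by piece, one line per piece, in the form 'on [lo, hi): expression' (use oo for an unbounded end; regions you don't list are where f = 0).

along the cuts 1, 3/2, 3, ℳ[f](s) splits into 4 integrals
segment [0, 1) carries t; integrate it
between 1 and 3/2 the integrand is (t + 3)·t^(s-1)
the [3/2, 3) slice contributes ∫ t*log(t)·t^(s-1) dt
∫ over [3, ∞) of t**(-3)·t^(s-1) joins the sum

on [0, 1): t
on [1, 3/2): t + 3
on [3/2, 3): t*log(t)
on [3, oo): t**(-3)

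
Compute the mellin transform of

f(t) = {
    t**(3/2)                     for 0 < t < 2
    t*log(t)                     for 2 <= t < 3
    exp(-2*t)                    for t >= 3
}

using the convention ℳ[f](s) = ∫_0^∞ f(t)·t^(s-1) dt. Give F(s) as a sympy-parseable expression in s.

(-12**s*s*(2*s + 3)*log(4) - 12**s*(2*s + 3)*log(4) + 12**s*(4*s + 6) + 12**s*sqrt(2)*(4*s**2 + 8*s + 4) + 3*18**s*s*(2*s + 3)*log(3) + 18**s*(-6*s - 9) + 3*18**s*(2*s + 3)*log(3) + 3**s*(2*s + 3)*(s**2 + 2*s + 1)*uppergamma(s, 6))/(6**s*(2*s + 3)*(s**2 + 2*s + 1))
  Re(s) > -3/2

the 3 pieces separated at 2, 3 each add one integral
∫ over [0, 2) of t**(3/2)·t^(s-1) joins the sum
[2, 3) adds the kernel integral of t*log(t)
on [3, ∞): add ∫ exp(-2*t)·t^(s-1) dt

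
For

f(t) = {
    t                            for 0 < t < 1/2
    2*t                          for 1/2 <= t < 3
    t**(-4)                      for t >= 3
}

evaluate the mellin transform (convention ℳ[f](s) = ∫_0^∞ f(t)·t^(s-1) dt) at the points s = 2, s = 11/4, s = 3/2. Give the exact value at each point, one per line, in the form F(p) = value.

F(2) = 1297/72
F(11/4) = 2**(1/4)*(-3 + 1304*6**(3/4))/180
F(3/2) = sqrt(2)*(-27 + 1948*sqrt(6))/540

linearity at 1/2, 3 turns ℳ[f](s) into 3 summed integrals
on [0, 1/2) integrate f = t against the kernel
for t in [1/2, 3): the term is ∫ 2*t·t^(s-1)
for t in [3, ∞): the term is ∫ t**(-4)·t^(s-1)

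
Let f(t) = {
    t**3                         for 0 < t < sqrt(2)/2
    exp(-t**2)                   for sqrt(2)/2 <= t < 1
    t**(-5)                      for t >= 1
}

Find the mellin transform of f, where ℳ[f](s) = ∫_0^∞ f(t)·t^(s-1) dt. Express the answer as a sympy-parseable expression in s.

remove the power substitution first: t**(3/2) on [0, 1/2); exp(-t) on [1/2, 1); t**(-5/2) on [1, ∞)
the 3 pieces separated at sqrt(2)/2, 1 each add one integral
on [0, sqrt(2)/2): add ∫ t**3·t^(s-1) dt
between sqrt(2)/2 and 1 the integrand is exp(-t**2)·t^(s-1)
for t in [1, ∞): the term is ∫ t**(-5)·t^(s-1)

(2*2**(s/2)*(s - 5)*(s + 3)*uppergamma(s/2, 1/2) - 2*2**(s/2)*(s - 5)*(s + 3)*uppergamma(s/2, 1) - 4*2**(s/2)*(s + 3) + sqrt(2)*(s - 5))/(4*2**(s/2)*(s - 5)*(s + 3))
  -3 < Re(s) < 5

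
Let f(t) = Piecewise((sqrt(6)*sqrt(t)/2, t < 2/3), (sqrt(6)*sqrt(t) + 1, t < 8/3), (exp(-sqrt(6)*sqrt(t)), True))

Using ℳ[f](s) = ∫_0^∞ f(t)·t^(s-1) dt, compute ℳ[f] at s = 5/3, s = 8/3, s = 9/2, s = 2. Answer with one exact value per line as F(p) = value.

the common scale on t comes off first: sqrt(t) on [0, 1); 2*sqrt(t) + 1 on [1, 4); exp(-2*sqrt(t)) on [4, ∞)
the power substitution comes off first: t on [0, 1); 2*t + 1 on [1, 2); exp(-2*t) on [2, ∞)
along the cuts 2/3, 8/3, ℳ[f](s) splits into 3 integrals
∫ sqrt(6)*sqrt(t)/2·t^(s-1) over [0, 2/3)
∫ (sqrt(6)*sqrt(t) + 1)·t^(s-1) over [2/3, 8/3)
[8/3, ∞) adds the kernel integral of exp(-sqrt(6)*sqrt(t))

F(5/3) = 3**(1/3)*(-276*2**(2/3) + 65*2**(1/3)*uppergamma(10/3, 4) + 10176)/1170
F(8/3) = 3**(1/3)*(-210*2**(2/3) + 19*2**(1/3)*uppergamma(16/3, 4) + 31872)/2052
F(9/2) = 8*sqrt(6)*(757395 + 47066*exp(4))*exp(-4)/10935
F(2) = 71*exp(-4)/9 + 218/15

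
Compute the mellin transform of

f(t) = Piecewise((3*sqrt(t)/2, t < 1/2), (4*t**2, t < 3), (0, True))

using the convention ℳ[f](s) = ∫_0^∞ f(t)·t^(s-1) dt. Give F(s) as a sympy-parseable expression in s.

(3*2**(1/2 - s)*(s + 2) + 72*3**s*(2*s + 1) - 2*(2*s + 1)/2**s)/(2*(s + 2)*(2*s + 1))
  Re(s) > -1/2

the 2 pieces separated at 1/2 each add one integral
segment [0, 1/2) carries 3*sqrt(t)/2; integrate it
over [1/2, 3), the kernel integral of 4*t**2 enters the sum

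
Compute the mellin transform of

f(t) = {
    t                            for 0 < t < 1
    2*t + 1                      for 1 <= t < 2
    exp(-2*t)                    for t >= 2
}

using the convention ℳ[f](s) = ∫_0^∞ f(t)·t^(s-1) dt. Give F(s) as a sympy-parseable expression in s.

along the cuts 1, 2, ℳ[f](s) splits into 3 integrals
[0, 1) adds the kernel integral of t
on [1, 2) integrate f = (2*t + 1) against the kernel
[2, ∞) adds the kernel integral of exp(-2*t)

(2**s*s*(s + 1)*uppergamma(s, 4) - 2*4**s*s - 4**s + 5*8**s*s + 8**s)/(4**s*s*(s + 1))
  Re(s) > -1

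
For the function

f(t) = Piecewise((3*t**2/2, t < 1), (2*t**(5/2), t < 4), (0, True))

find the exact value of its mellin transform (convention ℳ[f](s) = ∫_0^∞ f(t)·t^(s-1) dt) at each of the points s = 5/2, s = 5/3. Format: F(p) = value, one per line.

F(5/2) = 6143/15
F(5/3) = -39/550 + 3072*2**(1/3)/25

slice at 1, transform all 2 pieces, and sum them
over [0, 1), the kernel integral of 3*t**2/2 enters the sum
over [1, 4), the kernel integral of 2*t**(5/2) enters the sum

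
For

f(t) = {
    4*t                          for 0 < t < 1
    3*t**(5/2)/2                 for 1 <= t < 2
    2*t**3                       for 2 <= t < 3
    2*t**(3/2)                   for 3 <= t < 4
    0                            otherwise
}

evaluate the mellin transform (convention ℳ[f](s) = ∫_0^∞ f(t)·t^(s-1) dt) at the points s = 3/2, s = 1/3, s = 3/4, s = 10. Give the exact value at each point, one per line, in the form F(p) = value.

F(3/2) = -64*sqrt(2)/9 + 3827/120 + 36*sqrt(3)
F(1/3) = -36*3**(5/6)/11 - 24*2**(1/3)/5 + 42/17 + 36*2**(5/6)/17 + 96*2**(2/3)/11 + 81*3**(1/3)/5
F(3/4) = -8*3**(1/4) - 64*2**(3/4)/15 + 166/91 + 48*2**(1/4)/13 + 128*sqrt(2)/9 + 72*3**(3/4)/5
F(10) = -708588*sqrt(3)/23 + 12288*sqrt(2)/25 + 140021671583/82225

cuts at 1, 2, 3: linearity sums the 4 kernel integrals
segment 0 to 1 holds 4*t; add its integral
between 1 and 2 the integrand is 3*t**(5/2)/2·t^(s-1)
∫ 2*t**3·t^(s-1) over [2, 3)
∫ 2*t**(3/2)·t^(s-1) over [3, 4)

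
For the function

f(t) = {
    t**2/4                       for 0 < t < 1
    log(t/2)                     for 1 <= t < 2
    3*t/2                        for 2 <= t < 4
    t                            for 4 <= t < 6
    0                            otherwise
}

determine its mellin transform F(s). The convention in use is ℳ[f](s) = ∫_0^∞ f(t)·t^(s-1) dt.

(8*2**(2*s)*s**3 + 16*2**(2*s)*s**2 - 12*2**s*s**3 - 28*2**s*s**2 - 12*2**s*s - 8*2**s + 24*6**s*s**3 + 48*6**s*s**2 + s**3 + 4*s**3*log(2) + 5*s**2 + 12*s**2*log(2) + 8*s*log(2) + 12*s + 8)/(4*s**2*(s**2 + 3*s + 2))
  Re(s) > -2

the common scale on t comes off first: t**2 on [0, 1/2); log(t) on [1/2, 1); 3*t on [1, 2); …
the shared t-power comes off first: t on [0, 1/2); log(t)/t on [1/2, 1); 3 on [1, 2); …
linearity at 1, 2, 4 turns ℳ[f](s) into 4 summed integrals
the [0, 1) slice contributes ∫ t**2/4·t^(s-1) dt
∫ over [1, 2) of log(t/2)·t^(s-1) joins the sum
between 2 and 4 the integrand is 3*t/2·t^(s-1)
segment 4 to 6 holds t; add its integral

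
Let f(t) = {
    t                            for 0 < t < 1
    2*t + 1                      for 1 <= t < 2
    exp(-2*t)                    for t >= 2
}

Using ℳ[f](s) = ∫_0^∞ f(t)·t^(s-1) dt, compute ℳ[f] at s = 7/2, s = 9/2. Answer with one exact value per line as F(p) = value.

f breaks at 1, 2 into 3 integrals to sum
on [0, 1): add ∫ t·t^(s-1) dt
over [1, 2), the kernel integral of (2*t + 1) enters the sum
piece [2, ∞): integrate exp(-2*t) against the kernel

F(7/2) = (sqrt(2)*(945*sqrt(pi)*exp(4)*erfc(2) + 29988)/8064 + (-4096 + 75776*sqrt(2))*exp(4)/8064)*exp(-4)
F(9/2) = (sqrt(2)*(10395*sqrt(pi)*exp(4)*erfc(2) + 532620)/50688 + (-20480 + 770048*sqrt(2))*exp(4)/50688)*exp(-4)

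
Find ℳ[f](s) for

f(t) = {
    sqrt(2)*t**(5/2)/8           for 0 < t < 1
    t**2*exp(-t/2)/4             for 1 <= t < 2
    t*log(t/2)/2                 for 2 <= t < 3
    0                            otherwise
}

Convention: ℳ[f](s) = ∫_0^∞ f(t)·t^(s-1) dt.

peel off the common scale on t: t**(5/2) on [0, 1/2); t**2*exp(-t) on [1/2, 1); t*log(t) on [1, 3/2)
the shared t-power comes off first: sqrt(t) on [0, 1/2); exp(-t) on [1/2, 1); log(t)/t on [1, 3/2)
decompose at 1, 2; ℳ[f](s) sums the 3 pieces' integrals
over [0, 1), the kernel integral of sqrt(2)*t**(5/2)/8 enters the sum
on [1, 2): add ∫ t**2*exp(-t/2)/4·t^(s-1) dt
over [2, 3), the kernel integral of t*log(t/2)/2 enters the sum

(4*2**s*(2*s + 5)*(2*s - (s + 2)**2 + 3)*uppergamma(s + 2, 1/2) - 4*2**s*(2*s + 5)*(2*s - (s + 2)**2 + 3)*uppergamma(s + 2, 1) - 4*2**s*(2*s + 5) + 3**s*(s + 2)*(2*s + 5)*(-6*log(3) + 6*log(2)) + 3**s*(2*s + 5)*(-6*log(2) + 6*log(3)) + 6*3**s*(2*s + 5) + sqrt(2)*(2*s - (s + 2)**2 + 3))/(4*(2*s + 5)*(2*s - (s + 2)**2 + 3))
  Re(s) > -5/2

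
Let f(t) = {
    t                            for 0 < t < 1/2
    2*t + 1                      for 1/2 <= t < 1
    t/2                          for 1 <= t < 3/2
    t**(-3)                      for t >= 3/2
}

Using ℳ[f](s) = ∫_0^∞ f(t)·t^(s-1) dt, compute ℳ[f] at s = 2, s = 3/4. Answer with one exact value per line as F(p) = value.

breakpoints 1/2, 1, 3/2: one integral from each of the 4 segments
∫ over [0, 1/2) of t·t^(s-1) joins the sum
∫ over [1/2, 1) of (2*t + 1)·t^(s-1) joins the sum
over [1, 3/2), the kernel integral of t/2 enters the sum
over [3/2, ∞), the kernel integral of t**(-3) enters the sum

F(2) = 33/16
F(3/4) = 2**(1/4)*(-2754 + 953*3**(3/4) + 3726*2**(3/4))/3402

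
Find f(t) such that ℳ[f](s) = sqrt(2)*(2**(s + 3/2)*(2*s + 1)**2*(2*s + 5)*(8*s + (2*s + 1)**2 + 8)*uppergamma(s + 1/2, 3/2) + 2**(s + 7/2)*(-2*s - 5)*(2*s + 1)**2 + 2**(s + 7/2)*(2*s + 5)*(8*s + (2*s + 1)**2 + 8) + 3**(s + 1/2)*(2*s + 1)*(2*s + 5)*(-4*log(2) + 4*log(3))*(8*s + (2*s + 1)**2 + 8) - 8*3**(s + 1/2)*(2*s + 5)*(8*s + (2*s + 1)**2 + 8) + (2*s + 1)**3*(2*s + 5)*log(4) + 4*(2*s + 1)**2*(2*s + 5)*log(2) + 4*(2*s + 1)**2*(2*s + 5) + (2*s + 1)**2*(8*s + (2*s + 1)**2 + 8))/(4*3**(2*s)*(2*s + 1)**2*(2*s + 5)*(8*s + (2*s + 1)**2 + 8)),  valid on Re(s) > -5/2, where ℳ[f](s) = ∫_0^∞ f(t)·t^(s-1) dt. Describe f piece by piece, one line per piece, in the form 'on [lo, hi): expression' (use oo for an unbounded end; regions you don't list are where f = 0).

remove the common scale on t first: 9*sqrt(6)*t**(5/2)/8 on [0, 1/3); 3*sqrt(6)*t**(3/2)*log(3*t/2)/4 on [1/3, 2/3); sqrt(6)*sqrt(t)*log(3*t/2)/2 on [2/3, 1); …
invert the common scale on t to get t**(5/2) on [0, 1/2); t**(3/2)*log(t) on [1/2, 1); sqrt(t)*log(t) on [1, 3/2); …
invert the shared t-power to get t**2 on [0, 1/2); t*log(t) on [1/2, 1); log(t) on [1, 3/2); …
slice at 1/9, 2/9, 1/3, transform all 4 pieces, and sum them
[0, 1/9) adds the kernel integral of 243*sqrt(2)*t**(5/2)/8
piece [1/9, 2/9): integrate 27*sqrt(2)*t**(3/2)*log(9*t/2)/4 against the kernel
segment 2/9 to 1/3 holds 3*sqrt(2)*sqrt(t)*log(9*t/2)/2; add its integral
∫ 3*sqrt(2)*sqrt(t)*exp(-9*t/2)/2·t^(s-1) over [1/3, ∞)

on [0, 1/9): 243*sqrt(2)*t**(5/2)/8
on [1/9, 2/9): 27*sqrt(2)*t**(3/2)*log(9*t/2)/4
on [2/9, 1/3): 3*sqrt(2)*sqrt(t)*log(9*t/2)/2
on [1/3, oo): 3*sqrt(2)*sqrt(t)*exp(-9*t/2)/2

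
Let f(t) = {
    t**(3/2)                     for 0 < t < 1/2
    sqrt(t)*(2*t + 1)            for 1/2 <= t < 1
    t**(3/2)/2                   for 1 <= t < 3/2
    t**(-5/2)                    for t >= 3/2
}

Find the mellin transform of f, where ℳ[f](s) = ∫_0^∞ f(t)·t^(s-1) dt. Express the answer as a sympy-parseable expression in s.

(2160*2**s*s**2 - 3456*2**s*s - 4860*2**s + 196*3**s*sqrt(6)*s**2 - 904*3**s*sqrt(6)*s - 501*3**s*sqrt(6) - 648*sqrt(2)*s**2 + 864*sqrt(2)*s + 1890*sqrt(2))/(108*2**s*(8*s**3 - 4*s**2 - 34*s - 15))
  -3/2 < Re(s) < 5/2

undo the shared t-power: t on [0, 1/2); 2*t + 1 on [1/2, 1); t/2 on [1, 3/2); …
f breaks at 1/2, 1, 3/2 into 4 integrals to sum
∫ t**(3/2)·t^(s-1) over [0, 1/2)
for t in [1/2, 1): the term is ∫ sqrt(t)*(2*t + 1)·t^(s-1)
[1, 3/2) adds the kernel integral of t**(3/2)/2
over [3/2, ∞), the kernel integral of t**(-5/2) enters the sum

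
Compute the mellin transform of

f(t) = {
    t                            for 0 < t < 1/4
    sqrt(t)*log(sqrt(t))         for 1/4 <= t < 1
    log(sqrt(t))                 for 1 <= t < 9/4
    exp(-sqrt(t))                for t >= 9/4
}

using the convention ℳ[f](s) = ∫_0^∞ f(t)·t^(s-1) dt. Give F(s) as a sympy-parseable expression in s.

the power substitution comes off first: t**2 on [0, 1/2); t*log(t) on [1/2, 1); log(t) on [1, 3/2); …
along the cuts 1/4, 1, 9/4, ℳ[f](s) splits into 4 integrals
over [0, 1/4), the kernel integral of t enters the sum
between 1/4 and 1 the integrand is sqrt(t)*log(sqrt(t))·t^(s-1)
between 1 and 9/4 the integrand is log(sqrt(t))·t^(s-1)
segment [9/4, ∞) carries exp(-sqrt(t)); integrate it

(8*2**(2*s)*s**2*(s + 1)*(4*s**2 + 4*s + 1)*uppergamma(2*s, 3/2) - 8*2**(2*s)*s**2*(s + 1) + 2*2**(2*s)*(s + 1)*(4*s**2 + 4*s + 1) + 9**s*s*(s + 1)*(-4*log(2) + 4*log(3))*(4*s**2 + 4*s + 1) - 2*9**s*(s + 1)*(4*s**2 + 4*s + 1) + 8*s**3*(s + 1)*log(2) + 4*s**2*(s + 1)*log(2) + 4*s**2*(s + 1) + s**2*(4*s**2 + 4*s + 1))/(4*2**(2*s)*s**2*(s + 1)*(4*s**2 + 4*s + 1))
  Re(s) > -1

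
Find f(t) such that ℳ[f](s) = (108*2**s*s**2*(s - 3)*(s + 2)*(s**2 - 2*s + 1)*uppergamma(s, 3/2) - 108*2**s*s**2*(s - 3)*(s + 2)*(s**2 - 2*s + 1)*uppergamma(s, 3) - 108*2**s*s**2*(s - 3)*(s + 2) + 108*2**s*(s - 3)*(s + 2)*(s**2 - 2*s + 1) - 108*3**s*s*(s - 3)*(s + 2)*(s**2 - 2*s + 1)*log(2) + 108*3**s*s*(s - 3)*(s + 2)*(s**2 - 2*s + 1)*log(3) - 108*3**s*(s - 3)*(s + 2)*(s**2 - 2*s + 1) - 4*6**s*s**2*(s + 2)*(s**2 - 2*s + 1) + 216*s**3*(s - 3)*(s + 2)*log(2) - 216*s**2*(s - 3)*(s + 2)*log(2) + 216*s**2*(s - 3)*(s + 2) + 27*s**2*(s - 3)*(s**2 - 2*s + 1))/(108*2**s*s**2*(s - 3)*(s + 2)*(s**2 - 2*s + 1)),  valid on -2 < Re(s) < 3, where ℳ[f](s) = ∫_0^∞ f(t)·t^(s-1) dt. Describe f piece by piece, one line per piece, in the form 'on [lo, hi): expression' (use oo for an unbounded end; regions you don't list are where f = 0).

on [0, 1/2): t**2
on [1/2, 1): log(t)/t
on [1, 3/2): log(t)
on [3/2, 3): exp(-t)
on [3, oo): t**(-3)

split f at 1/2, 1, 3/2, 3: ℳ[f](s) collects 5 kernel integrals
between 0 and 1/2 the integrand is t**2·t^(s-1)
∫ log(t)/t·t^(s-1) over [1/2, 1)
[1, 3/2) adds the kernel integral of log(t)
for t in [3/2, 3): the term is ∫ exp(-t)·t^(s-1)
∫ t**(-3)·t^(s-1) over [3, ∞)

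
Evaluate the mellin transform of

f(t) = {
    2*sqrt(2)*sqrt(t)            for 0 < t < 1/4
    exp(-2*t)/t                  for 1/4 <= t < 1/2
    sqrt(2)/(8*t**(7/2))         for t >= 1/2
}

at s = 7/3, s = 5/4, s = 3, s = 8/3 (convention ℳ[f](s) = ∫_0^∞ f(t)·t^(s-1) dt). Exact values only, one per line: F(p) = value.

reversing the shared t-power: 2*sqrt(2)*t**(3/2) on [0, 1/4); exp(-2*t) on [1/4, 1/2); sqrt(2)/(8*t**(5/2)) on [1/2, ∞)
back out the common scale on t: t**(3/2) on [0, 1/2); exp(-t) on [1/2, 1); t**(-5/2) on [1, ∞)
breakpoints 1/4, 1/2: one integral from each of the 3 segments
over [0, 1/4), the kernel integral of 2*sqrt(2)*sqrt(t) enters the sum
between 1/4 and 1/2 the integrand is exp(-2*t)/t·t^(s-1)
over [1/2, ∞), the kernel integral of sqrt(2)/(8*t**(7/2)) enters the sum

F(7/3) = -2**(2/3)*uppergamma(4/3, 1)/4 + 3*2**(5/6)/272 + 2**(2/3)*uppergamma(4/3, 1/2)/4 + 3*2**(2/3)/14
F(5/4) = -2**(3/4)*uppergamma(1/4, 1)/2 + 1/7 + 2*2**(3/4)/9 + 2**(3/4)*uppergamma(1/4, 1/2)/2
F(3) = -exp(-1)/2 + sqrt(2)/224 + 3*exp(-1/2)/8 + 1/2
F(8/3) = -2**(1/3)*uppergamma(5/3, 1)/4 + 3*2**(1/6)/304 + 2**(1/3)*uppergamma(5/3, 1/2)/4 + 3*2**(1/3)/10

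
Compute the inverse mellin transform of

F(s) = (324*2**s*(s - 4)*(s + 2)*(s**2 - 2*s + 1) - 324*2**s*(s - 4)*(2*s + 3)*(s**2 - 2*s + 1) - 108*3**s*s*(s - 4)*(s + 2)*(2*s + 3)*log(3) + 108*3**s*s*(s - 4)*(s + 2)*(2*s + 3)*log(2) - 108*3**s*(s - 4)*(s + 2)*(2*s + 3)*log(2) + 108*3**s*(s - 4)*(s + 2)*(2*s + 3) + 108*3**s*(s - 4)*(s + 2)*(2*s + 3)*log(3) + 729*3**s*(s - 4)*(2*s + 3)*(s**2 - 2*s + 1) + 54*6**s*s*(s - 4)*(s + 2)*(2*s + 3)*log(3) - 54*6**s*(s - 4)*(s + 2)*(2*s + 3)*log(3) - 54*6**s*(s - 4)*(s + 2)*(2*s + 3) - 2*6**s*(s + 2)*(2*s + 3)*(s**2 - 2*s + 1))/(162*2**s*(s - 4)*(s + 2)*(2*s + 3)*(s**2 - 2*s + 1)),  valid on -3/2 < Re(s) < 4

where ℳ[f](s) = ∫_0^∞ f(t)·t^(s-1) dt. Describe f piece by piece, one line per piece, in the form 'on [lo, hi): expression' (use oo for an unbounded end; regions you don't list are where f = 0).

slice at 1, 3/2, 3, transform all 4 pieces, and sum them
[0, 1) adds the kernel integral of t**(3/2)
segment [1, 3/2) carries 2*t**2; integrate it
the [3/2, 3) slice contributes ∫ log(t)/t·t^(s-1) dt
piece [3, ∞): integrate t**(-4) against the kernel

on [0, 1): t**(3/2)
on [1, 3/2): 2*t**2
on [3/2, 3): log(t)/t
on [3, oo): t**(-4)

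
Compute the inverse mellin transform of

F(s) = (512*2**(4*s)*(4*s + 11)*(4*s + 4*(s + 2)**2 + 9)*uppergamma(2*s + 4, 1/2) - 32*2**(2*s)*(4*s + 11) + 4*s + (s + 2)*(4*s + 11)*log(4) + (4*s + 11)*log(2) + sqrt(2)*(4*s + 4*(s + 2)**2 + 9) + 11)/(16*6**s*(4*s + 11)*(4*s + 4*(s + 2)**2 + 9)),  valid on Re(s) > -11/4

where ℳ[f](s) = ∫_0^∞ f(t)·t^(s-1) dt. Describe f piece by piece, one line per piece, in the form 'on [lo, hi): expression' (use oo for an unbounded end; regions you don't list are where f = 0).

invert the common scale on t to get t**(11/4) on [0, 1/4); t**(5/2)*log(sqrt(t)) on [1/4, 1); t**2*exp(-sqrt(t)/2) on [1, ∞)
reversing the shared t-power: t**(3/4) on [0, 1/4); sqrt(t)*log(sqrt(t)) on [1/4, 1); exp(-sqrt(t)/2) on [1, ∞)
remove the power substitution first: t**(3/2) on [0, 1/2); t*log(t) on [1/2, 1); exp(-t/2) on [1, ∞)
split f at 1/6, 2/3: ℳ[f](s) collects 3 kernel integrals
between 0 and 1/6 the integrand is 9*2**(1/4)*3**(3/4)*t**(11/4)/8·t^(s-1)
∫ over [1/6, 2/3) of 9*sqrt(6)*t**(5/2)*log(sqrt(6)*sqrt(t)/2)/8·t^(s-1) joins the sum
on [2/3, ∞): add ∫ 9*t**2*exp(-sqrt(6)*sqrt(t)/4)/4·t^(s-1) dt

on [0, 1/6): 9*2**(1/4)*3**(3/4)*t**(11/4)/8
on [1/6, 2/3): 9*sqrt(6)*t**(5/2)*log(sqrt(6)*sqrt(t)/2)/8
on [2/3, oo): 9*t**2*exp(-sqrt(6)*sqrt(t)/4)/4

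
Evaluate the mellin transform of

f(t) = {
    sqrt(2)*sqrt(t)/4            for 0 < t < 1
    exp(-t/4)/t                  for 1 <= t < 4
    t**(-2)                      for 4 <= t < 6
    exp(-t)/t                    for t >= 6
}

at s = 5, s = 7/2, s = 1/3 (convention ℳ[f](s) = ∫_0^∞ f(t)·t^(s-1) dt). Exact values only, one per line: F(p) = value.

F(5) = -4096*exp(-1) + sqrt(2)/22 + 366*exp(-6) + 152/3 + 1972*exp(-1/4)
F(7/2) = -80*exp(-1) - 24*sqrt(pi)*erfc(1) - 16/3 + 3*sqrt(pi)*erfc(sqrt(6))/4 + 15*sqrt(6)*exp(-6)/2 + sqrt(2)/16 + 4*sqrt(6) + 24*sqrt(pi)*erfc(1/2) + 28*exp(-1/4)
F(1/3) = -2**(2/3)*uppergamma(-2/3, 1)/4 - 6**(1/3)/60 + uppergamma(-2/3, 6) + 3*2**(2/3)/80 + 3*sqrt(2)/10 + 2**(2/3)*uppergamma(-2/3, 1/4)/4

strip the shared t-power: sqrt(2)*t**(3/2)/4 on [0, 1); exp(-t/4) on [1, 4); 1/t on [4, 6); …
reversing the common scale on t: t**(3/2) on [0, 1/2); exp(-t/2) on [1/2, 2); 1/(2*t) on [2, 3); …
summing 4 kernel integrals split by 1, 4, 6 yields ℳ[f](s)
∫ over [0, 1) of sqrt(2)*sqrt(t)/4·t^(s-1) joins the sum
over [1, 4), the kernel integral of exp(-t/4)/t enters the sum
segment [4, 6) carries t**(-2); integrate it
segment [6, ∞) carries exp(-t)/t; integrate it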